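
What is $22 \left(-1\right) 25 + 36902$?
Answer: $36352$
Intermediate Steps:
$22 \left(-1\right) 25 + 36902 = \left(-22\right) 25 + 36902 = -550 + 36902 = 36352$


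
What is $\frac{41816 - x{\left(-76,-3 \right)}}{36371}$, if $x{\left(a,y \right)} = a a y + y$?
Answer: $\frac{59147}{36371} \approx 1.6262$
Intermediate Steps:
$x{\left(a,y \right)} = y + y a^{2}$ ($x{\left(a,y \right)} = a^{2} y + y = y a^{2} + y = y + y a^{2}$)
$\frac{41816 - x{\left(-76,-3 \right)}}{36371} = \frac{41816 - - 3 \left(1 + \left(-76\right)^{2}\right)}{36371} = \left(41816 - - 3 \left(1 + 5776\right)\right) \frac{1}{36371} = \left(41816 - \left(-3\right) 5777\right) \frac{1}{36371} = \left(41816 - -17331\right) \frac{1}{36371} = \left(41816 + 17331\right) \frac{1}{36371} = 59147 \cdot \frac{1}{36371} = \frac{59147}{36371}$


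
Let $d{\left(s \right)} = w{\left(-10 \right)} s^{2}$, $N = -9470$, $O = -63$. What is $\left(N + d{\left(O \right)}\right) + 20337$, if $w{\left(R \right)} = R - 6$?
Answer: $-52637$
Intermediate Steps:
$w{\left(R \right)} = -6 + R$ ($w{\left(R \right)} = R - 6 = -6 + R$)
$d{\left(s \right)} = - 16 s^{2}$ ($d{\left(s \right)} = \left(-6 - 10\right) s^{2} = - 16 s^{2}$)
$\left(N + d{\left(O \right)}\right) + 20337 = \left(-9470 - 16 \left(-63\right)^{2}\right) + 20337 = \left(-9470 - 63504\right) + 20337 = -72974 + 20337 = -52637$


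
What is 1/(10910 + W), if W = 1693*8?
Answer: 1/24454 ≈ 4.0893e-5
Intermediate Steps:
W = 13544
1/(10910 + W) = 1/(10910 + 13544) = 1/24454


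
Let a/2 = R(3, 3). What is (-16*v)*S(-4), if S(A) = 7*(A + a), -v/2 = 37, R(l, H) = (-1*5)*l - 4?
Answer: -348096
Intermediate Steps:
R(l, H) = -4 - 5*l (R(l, H) = -5*l - 4 = -4 - 5*l)
a = -38 (a = 2*(-4 - 5*3) = 2*(-4 - 15) = 2*(-19) = -38)
v = -74 (v = -2*37 = -74)
S(A) = -266 + 7*A (S(A) = 7*(A - 38) = 7*(-38 + A) = -266 + 7*A)
(-16*v)*S(-4) = (-16*(-74))*(-266 + 7*(-4)) = 1184*(-266 - 28) = 1184*(-294) = -348096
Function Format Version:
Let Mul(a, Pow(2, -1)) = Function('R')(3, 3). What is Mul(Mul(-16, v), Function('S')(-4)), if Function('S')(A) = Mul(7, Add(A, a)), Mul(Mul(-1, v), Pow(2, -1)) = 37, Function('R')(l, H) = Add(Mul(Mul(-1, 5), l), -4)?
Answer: -348096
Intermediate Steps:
Function('R')(l, H) = Add(-4, Mul(-5, l)) (Function('R')(l, H) = Add(Mul(-5, l), -4) = Add(-4, Mul(-5, l)))
a = -38 (a = Mul(2, Add(-4, Mul(-5, 3))) = Mul(2, Add(-4, -15)) = Mul(2, -19) = -38)
v = -74 (v = Mul(-2, 37) = -74)
Function('S')(A) = Add(-266, Mul(7, A)) (Function('S')(A) = Mul(7, Add(A, -38)) = Mul(7, Add(-38, A)) = Add(-266, Mul(7, A)))
Mul(Mul(-16, v), Function('S')(-4)) = Mul(Mul(-16, -74), Add(-266, Mul(7, -4))) = Mul(1184, Add(-266, -28)) = Mul(1184, -294) = -348096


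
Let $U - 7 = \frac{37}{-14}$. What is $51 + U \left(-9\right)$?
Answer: $\frac{165}{14} \approx 11.786$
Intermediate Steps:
$U = \frac{61}{14}$ ($U = 7 + \frac{37}{-14} = 7 + 37 \left(- \frac{1}{14}\right) = 7 - \frac{37}{14} = \frac{61}{14} \approx 4.3571$)
$51 + U \left(-9\right) = 51 + \frac{61}{14} \left(-9\right) = 51 - \frac{549}{14} = \frac{165}{14}$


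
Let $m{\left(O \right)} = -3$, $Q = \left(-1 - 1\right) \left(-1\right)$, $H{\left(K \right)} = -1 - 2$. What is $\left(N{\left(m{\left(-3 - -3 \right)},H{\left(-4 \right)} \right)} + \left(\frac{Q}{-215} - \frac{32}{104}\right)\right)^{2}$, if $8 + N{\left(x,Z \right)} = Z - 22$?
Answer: $\frac{8671520641}{7812025} \approx 1110.0$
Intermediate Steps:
$H{\left(K \right)} = -3$ ($H{\left(K \right)} = -1 - 2 = -3$)
$Q = 2$ ($Q = \left(-2\right) \left(-1\right) = 2$)
$N{\left(x,Z \right)} = -30 + Z$ ($N{\left(x,Z \right)} = -8 + \left(Z - 22\right) = -8 + \left(-22 + Z\right) = -30 + Z$)
$\left(N{\left(m{\left(-3 - -3 \right)},H{\left(-4 \right)} \right)} + \left(\frac{Q}{-215} - \frac{32}{104}\right)\right)^{2} = \left(\left(-30 - 3\right) + \left(\frac{2}{-215} - \frac{32}{104}\right)\right)^{2} = \left(-33 + \left(2 \left(- \frac{1}{215}\right) - \frac{4}{13}\right)\right)^{2} = \left(-33 - \frac{886}{2795}\right)^{2} = \left(- \frac{93121}{2795}\right)^{2} = \frac{8671520641}{7812025}$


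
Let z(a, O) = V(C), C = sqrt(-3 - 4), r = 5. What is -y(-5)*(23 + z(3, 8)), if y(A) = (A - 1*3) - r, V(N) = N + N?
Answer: 299 + 26*I*sqrt(7) ≈ 299.0 + 68.79*I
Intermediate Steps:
C = I*sqrt(7) (C = sqrt(-7) = I*sqrt(7) ≈ 2.6458*I)
V(N) = 2*N
z(a, O) = 2*I*sqrt(7) (z(a, O) = 2*(I*sqrt(7)) = 2*I*sqrt(7))
y(A) = -8 + A (y(A) = (A - 1*3) - 1*5 = (A - 3) - 5 = (-3 + A) - 5 = -8 + A)
-y(-5)*(23 + z(3, 8)) = -(-8 - 5)*(23 + 2*I*sqrt(7)) = -(-13)*(23 + 2*I*sqrt(7)) = -(-299 - 26*I*sqrt(7)) = 299 + 26*I*sqrt(7)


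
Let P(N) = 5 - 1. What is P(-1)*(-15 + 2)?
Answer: -52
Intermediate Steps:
P(N) = 4
P(-1)*(-15 + 2) = 4*(-15 + 2) = 4*(-13) = -52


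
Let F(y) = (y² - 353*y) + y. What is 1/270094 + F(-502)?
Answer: 115791458553/270094 ≈ 4.2871e+5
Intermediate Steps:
F(y) = y² - 352*y
1/270094 + F(-502) = 1/270094 - 502*(-352 - 502) = 1/270094 - 502*(-854) = 1/270094 + 428708 = 115791458553/270094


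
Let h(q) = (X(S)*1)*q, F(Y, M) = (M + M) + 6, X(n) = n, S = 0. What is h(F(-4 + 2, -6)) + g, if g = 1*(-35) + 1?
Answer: -34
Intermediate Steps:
g = -34 (g = -35 + 1 = -34)
F(Y, M) = 6 + 2*M (F(Y, M) = 2*M + 6 = 6 + 2*M)
h(q) = 0 (h(q) = (0*1)*q = 0*q = 0)
h(F(-4 + 2, -6)) + g = 0 - 34 = -34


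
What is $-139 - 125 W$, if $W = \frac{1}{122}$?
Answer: $- \frac{17083}{122} \approx -140.02$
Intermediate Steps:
$W = \frac{1}{122} \approx 0.0081967$
$-139 - 125 W = -139 - \frac{125}{122} = - \frac{17083}{122}$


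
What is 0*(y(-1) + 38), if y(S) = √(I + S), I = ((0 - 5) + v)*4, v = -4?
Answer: 0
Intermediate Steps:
I = -36 (I = ((0 - 5) - 4)*4 = (-5 - 4)*4 = -9*4 = -36)
y(S) = √(-36 + S)
0*(y(-1) + 38) = 0*(√(-36 - 1) + 38) = 0*(√(-37) + 38) = 0*(I*√37 + 38) = 0*(38 + I*√37) = 0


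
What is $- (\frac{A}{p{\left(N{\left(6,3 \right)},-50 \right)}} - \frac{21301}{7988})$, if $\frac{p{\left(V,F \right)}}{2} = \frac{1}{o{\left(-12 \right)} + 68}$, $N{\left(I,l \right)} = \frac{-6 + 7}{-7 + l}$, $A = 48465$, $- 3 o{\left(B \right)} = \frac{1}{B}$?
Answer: $- \frac{26336123803}{15976} \approx -1.6485 \cdot 10^{6}$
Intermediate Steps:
$o{\left(B \right)} = - \frac{1}{3 B}$
$N{\left(I,l \right)} = \frac{1}{-7 + l}$ ($N{\left(I,l \right)} = 1 \frac{1}{-7 + l} = \frac{1}{-7 + l}$)
$p{\left(V,F \right)} = \frac{72}{2449}$ ($p{\left(V,F \right)} = \frac{2}{- \frac{1}{3 \left(-12\right)} + 68} = \frac{2}{\left(- \frac{1}{3}\right) \left(- \frac{1}{12}\right) + 68} = \frac{2}{\frac{1}{36} + 68} = \frac{2}{\frac{2449}{36}} = 2 \cdot \frac{36}{2449} = \frac{72}{2449}$)
$- (\frac{A}{p{\left(N{\left(6,3 \right)},-50 \right)}} - \frac{21301}{7988}) = - (\frac{48465}{\frac{72}{2449}} - \frac{21301}{7988}) = - (48465 \cdot \frac{2449}{72} - \frac{21301}{7988}) = - (\frac{13187865}{8} - \frac{21301}{7988}) = \left(-1\right) \frac{26336123803}{15976} = - \frac{26336123803}{15976}$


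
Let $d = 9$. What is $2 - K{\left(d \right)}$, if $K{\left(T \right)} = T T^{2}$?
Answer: $-727$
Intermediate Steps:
$K{\left(T \right)} = T^{3}$
$2 - K{\left(d \right)} = 2 - 9^{3} = 2 - 729 = -727$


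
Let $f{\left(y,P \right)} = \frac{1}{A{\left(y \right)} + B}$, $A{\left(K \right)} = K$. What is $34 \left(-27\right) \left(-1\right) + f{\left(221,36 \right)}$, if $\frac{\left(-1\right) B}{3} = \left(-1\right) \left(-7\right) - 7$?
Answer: $\frac{202879}{221} \approx 918.0$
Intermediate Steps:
$B = 0$ ($B = - 3 \left(\left(-1\right) \left(-7\right) - 7\right) = - 3 \left(7 - 7\right) = \left(-3\right) 0 = 0$)
$f{\left(y,P \right)} = \frac{1}{y}$ ($f{\left(y,P \right)} = \frac{1}{y + 0} = \frac{1}{y}$)
$34 \left(-27\right) \left(-1\right) + f{\left(221,36 \right)} = 34 \left(-27\right) \left(-1\right) + \frac{1}{221} = \left(-918\right) \left(-1\right) + \frac{1}{221} = 918 + \frac{1}{221} = \frac{202879}{221}$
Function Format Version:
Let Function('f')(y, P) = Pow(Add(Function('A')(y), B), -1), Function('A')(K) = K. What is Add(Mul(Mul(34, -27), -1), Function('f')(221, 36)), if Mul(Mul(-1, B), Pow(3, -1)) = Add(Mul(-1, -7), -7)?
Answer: Rational(202879, 221) ≈ 918.00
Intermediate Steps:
B = 0 (B = Mul(-3, Add(Mul(-1, -7), -7)) = Mul(-3, Add(7, -7)) = Mul(-3, 0) = 0)
Function('f')(y, P) = Pow(y, -1) (Function('f')(y, P) = Pow(Add(y, 0), -1) = Pow(y, -1))
Add(Mul(Mul(34, -27), -1), Function('f')(221, 36)) = Add(Mul(Mul(34, -27), -1), Pow(221, -1)) = Add(Mul(-918, -1), Rational(1, 221)) = Add(918, Rational(1, 221)) = Rational(202879, 221)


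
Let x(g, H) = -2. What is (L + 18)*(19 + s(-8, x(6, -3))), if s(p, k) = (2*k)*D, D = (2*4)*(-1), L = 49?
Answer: 3417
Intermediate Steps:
D = -8 (D = 8*(-1) = -8)
s(p, k) = -16*k (s(p, k) = (2*k)*(-8) = -16*k)
(L + 18)*(19 + s(-8, x(6, -3))) = (49 + 18)*(19 - 16*(-2)) = 67*(19 + 32) = 67*51 = 3417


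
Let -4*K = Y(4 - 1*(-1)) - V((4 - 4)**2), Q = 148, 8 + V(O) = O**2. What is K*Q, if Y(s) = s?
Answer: -481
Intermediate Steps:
V(O) = -8 + O**2
K = -13/4 (K = -((4 - 1*(-1)) - (-8 + ((4 - 4)**2)**2))/4 = -((4 + 1) - (-8 + (0**2)**2))/4 = -(5 - (-8 + 0**2))/4 = -(5 - (-8 + 0))/4 = -(5 - 1*(-8))/4 = -(5 + 8)/4 = -1/4*13 = -13/4 ≈ -3.2500)
K*Q = -13/4*148 = -481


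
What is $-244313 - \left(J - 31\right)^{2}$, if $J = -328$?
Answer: $-373194$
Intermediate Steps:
$-244313 - \left(J - 31\right)^{2} = -244313 - \left(-328 - 31\right)^{2} = -244313 - \left(-359\right)^{2} = -244313 - 128881 = -373194$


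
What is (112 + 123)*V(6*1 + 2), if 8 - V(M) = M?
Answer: 0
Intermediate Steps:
V(M) = 8 - M
(112 + 123)*V(6*1 + 2) = (112 + 123)*(8 - (6*1 + 2)) = 235*(8 - (6 + 2)) = 235*(8 - 1*8) = 235*(8 - 8) = 235*0 = 0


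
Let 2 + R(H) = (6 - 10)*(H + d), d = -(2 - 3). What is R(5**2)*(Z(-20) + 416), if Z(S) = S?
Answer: -41976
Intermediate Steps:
d = 1 (d = -1*(-1) = 1)
R(H) = -6 - 4*H (R(H) = -2 + (6 - 10)*(H + 1) = -2 - 4*(1 + H) = -2 + (-4 - 4*H) = -6 - 4*H)
R(5**2)*(Z(-20) + 416) = (-6 - 4*5**2)*(-20 + 416) = (-6 - 4*25)*396 = (-6 - 100)*396 = -106*396 = -41976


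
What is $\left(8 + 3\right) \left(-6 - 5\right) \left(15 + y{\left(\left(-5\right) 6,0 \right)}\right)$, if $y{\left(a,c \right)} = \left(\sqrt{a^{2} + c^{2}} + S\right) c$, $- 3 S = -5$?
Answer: $-1815$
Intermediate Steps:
$S = \frac{5}{3}$ ($S = \left(- \frac{1}{3}\right) \left(-5\right) = \frac{5}{3} \approx 1.6667$)
$y{\left(a,c \right)} = c \left(\frac{5}{3} + \sqrt{a^{2} + c^{2}}\right)$ ($y{\left(a,c \right)} = \left(\sqrt{a^{2} + c^{2}} + \frac{5}{3}\right) c = \left(\frac{5}{3} + \sqrt{a^{2} + c^{2}}\right) c = c \left(\frac{5}{3} + \sqrt{a^{2} + c^{2}}\right)$)
$\left(8 + 3\right) \left(-6 - 5\right) \left(15 + y{\left(\left(-5\right) 6,0 \right)}\right) = \left(8 + 3\right) \left(-6 - 5\right) \left(15 + \frac{1}{3} \cdot 0 \left(5 + 3 \sqrt{\left(\left(-5\right) 6\right)^{2} + 0^{2}}\right)\right) = 11 \left(-11\right) \left(15 + \frac{1}{3} \cdot 0 \left(5 + 3 \sqrt{\left(-30\right)^{2} + 0}\right)\right) = - 121 \left(15 + \frac{1}{3} \cdot 0 \left(5 + 3 \sqrt{900 + 0}\right)\right) = - 121 \left(15 + \frac{1}{3} \cdot 0 \left(5 + 3 \sqrt{900}\right)\right) = - 121 \left(15 + \frac{1}{3} \cdot 0 \left(5 + 3 \cdot 30\right)\right) = - 121 \left(15 + \frac{1}{3} \cdot 0 \left(5 + 90\right)\right) = - 121 \left(15 + \frac{1}{3} \cdot 0 \cdot 95\right) = - 121 \left(15 + 0\right) = \left(-121\right) 15 = -1815$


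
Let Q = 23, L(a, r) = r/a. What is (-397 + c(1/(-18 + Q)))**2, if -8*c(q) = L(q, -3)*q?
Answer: 10067929/64 ≈ 1.5731e+5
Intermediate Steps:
c(q) = 3/8 (c(q) = -(-3/q)*q/8 = -1/8*(-3) = 3/8)
(-397 + c(1/(-18 + Q)))**2 = (-397 + 3/8)**2 = (-3173/8)**2 = 10067929/64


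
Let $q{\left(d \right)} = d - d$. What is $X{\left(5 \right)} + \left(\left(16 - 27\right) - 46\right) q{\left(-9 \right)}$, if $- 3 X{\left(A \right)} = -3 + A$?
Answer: $- \frac{2}{3} \approx -0.66667$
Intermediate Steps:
$q{\left(d \right)} = 0$
$X{\left(A \right)} = 1 - \frac{A}{3}$ ($X{\left(A \right)} = - \frac{-3 + A}{3} = 1 - \frac{A}{3}$)
$X{\left(5 \right)} + \left(\left(16 - 27\right) - 46\right) q{\left(-9 \right)} = \left(1 - \frac{5}{3}\right) + \left(\left(16 - 27\right) - 46\right) 0 = \left(1 - \frac{5}{3}\right) + \left(-11 - 46\right) 0 = - \frac{2}{3} - 0 = - \frac{2}{3} + 0 = - \frac{2}{3}$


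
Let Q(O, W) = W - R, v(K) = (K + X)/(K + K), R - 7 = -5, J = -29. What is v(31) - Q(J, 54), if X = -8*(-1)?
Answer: -3185/62 ≈ -51.371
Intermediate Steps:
R = 2 (R = 7 - 5 = 2)
X = 8
v(K) = (8 + K)/(2*K) (v(K) = (K + 8)/(K + K) = (8 + K)/((2*K)) = (8 + K)*(1/(2*K)) = (8 + K)/(2*K))
Q(O, W) = -2 + W (Q(O, W) = W - 1*2 = W - 2 = -2 + W)
v(31) - Q(J, 54) = (½)*(8 + 31)/31 - (-2 + 54) = (½)*(1/31)*39 - 1*52 = 39/62 - 52 = -3185/62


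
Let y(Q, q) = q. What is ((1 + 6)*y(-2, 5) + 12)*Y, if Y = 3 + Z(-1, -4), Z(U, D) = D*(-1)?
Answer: 329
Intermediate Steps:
Z(U, D) = -D
Y = 7 (Y = 3 - 1*(-4) = 3 + 4 = 7)
((1 + 6)*y(-2, 5) + 12)*Y = ((1 + 6)*5 + 12)*7 = (7*5 + 12)*7 = (35 + 12)*7 = 47*7 = 329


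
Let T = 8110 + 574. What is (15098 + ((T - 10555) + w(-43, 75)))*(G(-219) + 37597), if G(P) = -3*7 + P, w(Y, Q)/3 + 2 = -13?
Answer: 492439974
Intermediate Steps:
T = 8684
w(Y, Q) = -45 (w(Y, Q) = -6 + 3*(-13) = -6 - 39 = -45)
G(P) = -21 + P
(15098 + ((T - 10555) + w(-43, 75)))*(G(-219) + 37597) = (15098 + ((8684 - 10555) - 45))*((-21 - 219) + 37597) = (15098 + (-1871 - 45))*(-240 + 37597) = (15098 - 1916)*37357 = 13182*37357 = 492439974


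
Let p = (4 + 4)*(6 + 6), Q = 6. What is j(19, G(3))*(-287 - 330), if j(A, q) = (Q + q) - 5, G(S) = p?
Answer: -59849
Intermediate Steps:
p = 96 (p = 8*12 = 96)
G(S) = 96
j(A, q) = 1 + q (j(A, q) = (6 + q) - 5 = 1 + q)
j(19, G(3))*(-287 - 330) = (1 + 96)*(-287 - 330) = 97*(-617) = -59849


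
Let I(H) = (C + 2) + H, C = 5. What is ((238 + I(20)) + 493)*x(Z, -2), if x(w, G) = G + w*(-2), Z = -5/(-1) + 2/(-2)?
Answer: -7580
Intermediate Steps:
Z = 4 (Z = -5*(-1) + 2*(-½) = 5 - 1 = 4)
I(H) = 7 + H (I(H) = (5 + 2) + H = 7 + H)
x(w, G) = G - 2*w
((238 + I(20)) + 493)*x(Z, -2) = ((238 + (7 + 20)) + 493)*(-2 - 2*4) = ((238 + 27) + 493)*(-2 - 8) = (265 + 493)*(-10) = 758*(-10) = -7580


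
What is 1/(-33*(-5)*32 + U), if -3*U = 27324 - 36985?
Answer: 3/25501 ≈ 0.00011764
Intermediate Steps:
U = 9661/3 (U = -(27324 - 36985)/3 = -⅓*(-9661) = 9661/3 ≈ 3220.3)
1/(-33*(-5)*32 + U) = 1/(-33*(-5)*32 + 9661/3) = 1/(165*32 + 9661/3) = 1/(5280 + 9661/3) = 1/(25501/3) = 3/25501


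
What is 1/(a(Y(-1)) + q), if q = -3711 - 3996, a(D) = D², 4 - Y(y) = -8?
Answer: -1/7563 ≈ -0.00013222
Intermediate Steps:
Y(y) = 12 (Y(y) = 4 - 1*(-8) = 4 + 8 = 12)
q = -7707
1/(a(Y(-1)) + q) = 1/(12² - 7707) = 1/(144 - 7707) = 1/(-7563) = -1/7563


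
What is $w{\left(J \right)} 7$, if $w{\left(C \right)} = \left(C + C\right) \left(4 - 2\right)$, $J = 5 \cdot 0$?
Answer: $0$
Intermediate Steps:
$J = 0$
$w{\left(C \right)} = 4 C$ ($w{\left(C \right)} = 2 C 2 = 4 C$)
$w{\left(J \right)} 7 = 4 \cdot 0 \cdot 7 = 0 \cdot 7 = 0$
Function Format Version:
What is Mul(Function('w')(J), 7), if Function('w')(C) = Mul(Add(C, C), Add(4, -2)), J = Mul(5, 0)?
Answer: 0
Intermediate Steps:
J = 0
Function('w')(C) = Mul(4, C) (Function('w')(C) = Mul(Mul(2, C), 2) = Mul(4, C))
Mul(Function('w')(J), 7) = Mul(Mul(4, 0), 7) = Mul(0, 7) = 0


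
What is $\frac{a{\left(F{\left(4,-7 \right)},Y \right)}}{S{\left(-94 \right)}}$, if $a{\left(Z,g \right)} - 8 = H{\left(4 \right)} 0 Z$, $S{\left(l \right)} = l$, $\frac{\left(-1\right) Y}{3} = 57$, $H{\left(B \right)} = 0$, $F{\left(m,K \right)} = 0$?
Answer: $- \frac{4}{47} \approx -0.085106$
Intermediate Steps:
$Y = -171$ ($Y = \left(-3\right) 57 = -171$)
$a{\left(Z,g \right)} = 8$ ($a{\left(Z,g \right)} = 8 + 0 \cdot 0 Z = 8 + 0 Z = 8 + 0 = 8$)
$\frac{a{\left(F{\left(4,-7 \right)},Y \right)}}{S{\left(-94 \right)}} = \frac{8}{-94} = 8 \left(- \frac{1}{94}\right) = - \frac{4}{47}$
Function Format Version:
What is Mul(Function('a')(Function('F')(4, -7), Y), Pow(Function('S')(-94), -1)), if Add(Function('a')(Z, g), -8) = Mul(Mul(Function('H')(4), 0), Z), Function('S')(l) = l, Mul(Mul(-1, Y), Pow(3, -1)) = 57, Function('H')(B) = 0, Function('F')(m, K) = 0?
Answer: Rational(-4, 47) ≈ -0.085106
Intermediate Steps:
Y = -171 (Y = Mul(-3, 57) = -171)
Function('a')(Z, g) = 8 (Function('a')(Z, g) = Add(8, Mul(Mul(0, 0), Z)) = Add(8, Mul(0, Z)) = Add(8, 0) = 8)
Mul(Function('a')(Function('F')(4, -7), Y), Pow(Function('S')(-94), -1)) = Mul(8, Pow(-94, -1)) = Mul(8, Rational(-1, 94)) = Rational(-4, 47)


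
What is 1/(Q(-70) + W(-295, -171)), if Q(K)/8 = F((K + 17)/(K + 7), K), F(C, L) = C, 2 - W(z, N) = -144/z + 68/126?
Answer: 6195/47716 ≈ 0.12983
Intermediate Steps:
W(z, N) = 92/63 + 144/z (W(z, N) = 2 - (-144/z + 68/126) = 2 - (-144/z + 68*(1/126)) = 2 - (-144/z + 34/63) = 2 - (34/63 - 144/z) = 2 + (-34/63 + 144/z) = 92/63 + 144/z)
Q(K) = 8*(17 + K)/(7 + K) (Q(K) = 8*((K + 17)/(K + 7)) = 8*((17 + K)/(7 + K)) = 8*(17 + K)/(7 + K))
1/(Q(-70) + W(-295, -171)) = 1/(8*(17 - 70)/(7 - 70) + (92/63 + 144/(-295))) = 1/(8*(-53)/(-63) + (92/63 + 144*(-1/295))) = 1/(8*(-1/63)*(-53) + (92/63 - 144/295)) = 1/(424/63 + 18068/18585) = 1/(47716/6195) = 6195/47716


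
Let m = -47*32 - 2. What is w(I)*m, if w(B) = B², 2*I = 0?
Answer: 0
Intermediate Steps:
I = 0 (I = (½)*0 = 0)
m = -1506 (m = -1504 - 2 = -1506)
w(I)*m = 0²*(-1506) = 0*(-1506) = 0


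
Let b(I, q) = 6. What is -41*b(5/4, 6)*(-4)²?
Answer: -3936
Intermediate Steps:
-41*b(5/4, 6)*(-4)² = -246*(-4)² = -246*16 = -41*96 = -3936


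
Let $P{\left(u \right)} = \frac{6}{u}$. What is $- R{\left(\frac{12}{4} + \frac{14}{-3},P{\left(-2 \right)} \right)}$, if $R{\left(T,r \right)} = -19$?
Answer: $19$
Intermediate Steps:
$- R{\left(\frac{12}{4} + \frac{14}{-3},P{\left(-2 \right)} \right)} = \left(-1\right) \left(-19\right) = 19$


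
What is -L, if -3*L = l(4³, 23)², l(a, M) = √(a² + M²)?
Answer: 4625/3 ≈ 1541.7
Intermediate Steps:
l(a, M) = √(M² + a²)
L = -4625/3 (L = -(√(23² + (4³)²))²/3 = -(√(529 + 64²))²/3 = -(√(529 + 4096))²/3 = -(√4625)²/3 = -(5*√185)²/3 = -⅓*4625 = -4625/3 ≈ -1541.7)
-L = -1*(-4625/3) = 4625/3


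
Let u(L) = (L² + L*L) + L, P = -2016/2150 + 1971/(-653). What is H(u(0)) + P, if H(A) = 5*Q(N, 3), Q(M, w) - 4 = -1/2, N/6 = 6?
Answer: 19015027/1403950 ≈ 13.544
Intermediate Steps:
N = 36 (N = 6*6 = 36)
Q(M, w) = 7/2 (Q(M, w) = 4 - 1/2 = 4 - 1*½ = 4 - ½ = 7/2)
P = -2777049/701975 (P = -2016*1/2150 + 1971*(-1/653) = -1008/1075 - 1971/653 = -2777049/701975 ≈ -3.9561)
u(L) = L + 2*L² (u(L) = (L² + L²) + L = 2*L² + L = L + 2*L²)
H(A) = 35/2 (H(A) = 5*(7/2) = 35/2)
H(u(0)) + P = 35/2 - 2777049/701975 = 19015027/1403950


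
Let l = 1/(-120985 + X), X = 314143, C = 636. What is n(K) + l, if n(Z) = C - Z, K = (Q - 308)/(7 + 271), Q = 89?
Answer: 8548545386/13424481 ≈ 636.79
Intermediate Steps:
K = -219/278 (K = (89 - 308)/(7 + 271) = -219/278 ≈ -0.78777)
l = 1/193158 (l = 1/(-120985 + 314143) = 1/193158 ≈ 5.1771e-6)
n(Z) = 636 - Z
n(K) + l = (636 - 1*(-219/278)) + 1/193158 = (636 + 219/278) + 1/193158 = 177027/278 + 1/193158 = 8548545386/13424481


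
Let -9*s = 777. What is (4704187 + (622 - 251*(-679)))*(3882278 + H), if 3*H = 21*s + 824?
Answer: 56776266086110/3 ≈ 1.8925e+13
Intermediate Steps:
s = -259/3 (s = -⅑*777 = -259/3 ≈ -86.333)
H = -989/3 (H = (21*(-259/3) + 824)/3 = (-1813 + 824)/3 = (⅓)*(-989) = -989/3 ≈ -329.67)
(4704187 + (622 - 251*(-679)))*(3882278 + H) = (4704187 + (622 - 251*(-679)))*(3882278 - 989/3) = (4704187 + (622 + 170429))*(11645845/3) = (4704187 + 171051)*(11645845/3) = 4875238*(11645845/3) = 56776266086110/3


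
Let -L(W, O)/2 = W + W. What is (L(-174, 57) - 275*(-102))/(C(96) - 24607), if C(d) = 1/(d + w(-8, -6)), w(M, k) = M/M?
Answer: -464727/397813 ≈ -1.1682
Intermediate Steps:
w(M, k) = 1
L(W, O) = -4*W (L(W, O) = -2*(W + W) = -4*W)
C(d) = 1/(1 + d) (C(d) = 1/(d + 1) = 1/(1 + d))
(L(-174, 57) - 275*(-102))/(C(96) - 24607) = (-4*(-174) - 275*(-102))/(1/(1 + 96) - 24607) = (696 + 28050)/(1/97 - 24607) = 28746/(1/97 - 24607) = 28746/(-2386878/97) = 28746*(-97/2386878) = -464727/397813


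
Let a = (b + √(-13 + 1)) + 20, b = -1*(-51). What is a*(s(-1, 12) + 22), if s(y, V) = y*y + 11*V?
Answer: 11005 + 310*I*√3 ≈ 11005.0 + 536.94*I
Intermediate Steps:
b = 51
s(y, V) = y² + 11*V
a = 71 + 2*I*√3 (a = (51 + √(-13 + 1)) + 20 = (51 + √(-12)) + 20 = (51 + 2*I*√3) + 20 = 71 + 2*I*√3 ≈ 71.0 + 3.4641*I)
a*(s(-1, 12) + 22) = (71 + 2*I*√3)*(((-1)² + 11*12) + 22) = (71 + 2*I*√3)*((1 + 132) + 22) = (71 + 2*I*√3)*(133 + 22) = (71 + 2*I*√3)*155 = 11005 + 310*I*√3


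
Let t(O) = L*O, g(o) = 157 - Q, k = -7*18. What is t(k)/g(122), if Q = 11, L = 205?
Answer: -12915/73 ≈ -176.92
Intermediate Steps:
k = -126
g(o) = 146 (g(o) = 157 - 1*11 = 157 - 11 = 146)
t(O) = 205*O
t(k)/g(122) = (205*(-126))/146 = -25830*1/146 = -12915/73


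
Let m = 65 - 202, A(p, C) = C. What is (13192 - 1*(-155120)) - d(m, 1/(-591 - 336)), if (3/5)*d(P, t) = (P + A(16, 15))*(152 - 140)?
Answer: 170752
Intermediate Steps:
m = -137
d(P, t) = 300 + 20*P (d(P, t) = 5*((P + 15)*(152 - 140))/3 = 5*((15 + P)*12)/3 = 5*(180 + 12*P)/3 = 300 + 20*P)
(13192 - 1*(-155120)) - d(m, 1/(-591 - 336)) = (13192 - 1*(-155120)) - (300 + 20*(-137)) = (13192 + 155120) - (300 - 2740) = 168312 - 1*(-2440) = 168312 + 2440 = 170752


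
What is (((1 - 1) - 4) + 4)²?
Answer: 0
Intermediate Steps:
(((1 - 1) - 4) + 4)² = ((0 - 4) + 4)² = (-4 + 4)² = 0² = 0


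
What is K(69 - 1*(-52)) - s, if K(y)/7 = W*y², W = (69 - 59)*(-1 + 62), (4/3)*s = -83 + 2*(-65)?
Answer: 250068919/4 ≈ 6.2517e+7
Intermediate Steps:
s = -639/4 (s = 3*(-83 + 2*(-65))/4 = 3*(-83 - 130)/4 = (¾)*(-213) = -639/4 ≈ -159.75)
W = 610 (W = 10*61 = 610)
K(y) = 4270*y² (K(y) = 7*(610*y²) = 4270*y²)
K(69 - 1*(-52)) - s = 4270*(69 - 1*(-52))² - 1*(-639/4) = 4270*(69 + 52)² + 639/4 = 4270*121² + 639/4 = 4270*14641 + 639/4 = 62517070 + 639/4 = 250068919/4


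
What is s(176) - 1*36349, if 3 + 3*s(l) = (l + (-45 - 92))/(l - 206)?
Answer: -1090513/30 ≈ -36350.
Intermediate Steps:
s(l) = -1 + (-137 + l)/(3*(-206 + l)) (s(l) = -1 + ((l + (-45 - 92))/(l - 206))/3 = -1 + ((l - 137)/(-206 + l))/3 = -1 + ((-137 + l)/(-206 + l))/3 = -1 + (-137 + l)/(3*(-206 + l)))
s(176) - 1*36349 = (481 - 2*176)/(3*(-206 + 176)) - 1*36349 = (⅓)*(481 - 352)/(-30) - 36349 = (⅓)*(-1/30)*129 - 36349 = -43/30 - 36349 = -1090513/30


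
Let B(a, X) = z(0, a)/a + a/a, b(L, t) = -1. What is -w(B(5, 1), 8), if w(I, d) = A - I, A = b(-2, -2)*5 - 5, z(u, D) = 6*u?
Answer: 11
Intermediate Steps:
B(a, X) = 1 (B(a, X) = (6*0)/a + a/a = 0/a + 1 = 0 + 1 = 1)
A = -10 (A = -1*5 - 5 = -5 - 5 = -10)
w(I, d) = -10 - I
-w(B(5, 1), 8) = -(-10 - 1*1) = -(-10 - 1) = -1*(-11) = 11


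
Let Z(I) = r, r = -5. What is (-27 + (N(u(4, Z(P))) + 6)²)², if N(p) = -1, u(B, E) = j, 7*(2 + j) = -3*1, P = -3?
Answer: 4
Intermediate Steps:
Z(I) = -5
j = -17/7 (j = -2 + (-3*1)/7 = -2 + (⅐)*(-3) = -2 - 3/7 = -17/7 ≈ -2.4286)
u(B, E) = -17/7
(-27 + (N(u(4, Z(P))) + 6)²)² = (-27 + (-1 + 6)²)² = (-27 + 5²)² = (-27 + 25)² = (-2)² = 4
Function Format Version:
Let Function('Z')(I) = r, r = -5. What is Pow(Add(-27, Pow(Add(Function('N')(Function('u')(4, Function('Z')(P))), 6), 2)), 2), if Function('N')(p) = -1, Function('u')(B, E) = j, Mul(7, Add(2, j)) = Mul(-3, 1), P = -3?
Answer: 4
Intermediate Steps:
Function('Z')(I) = -5
j = Rational(-17, 7) (j = Add(-2, Mul(Rational(1, 7), Mul(-3, 1))) = Add(-2, Mul(Rational(1, 7), -3)) = Add(-2, Rational(-3, 7)) = Rational(-17, 7) ≈ -2.4286)
Function('u')(B, E) = Rational(-17, 7)
Pow(Add(-27, Pow(Add(Function('N')(Function('u')(4, Function('Z')(P))), 6), 2)), 2) = Pow(Add(-27, Pow(Add(-1, 6), 2)), 2) = Pow(Add(-27, Pow(5, 2)), 2) = Pow(Add(-27, 25), 2) = Pow(-2, 2) = 4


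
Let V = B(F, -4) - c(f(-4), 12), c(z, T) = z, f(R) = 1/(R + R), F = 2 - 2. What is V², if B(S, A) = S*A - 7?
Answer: 3025/64 ≈ 47.266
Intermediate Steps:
F = 0
f(R) = 1/(2*R)
B(S, A) = -7 + A*S (B(S, A) = A*S - 7 = -7 + A*S)
V = -55/8 (V = (-7 - 4*0) - 1/(2*(-4)) = (-7 + 0) - (-1)/(2*4) = -7 - 1*(-⅛) = -7 + ⅛ = -55/8 ≈ -6.8750)
V² = (-55/8)² = 3025/64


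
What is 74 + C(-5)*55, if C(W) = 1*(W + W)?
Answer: -476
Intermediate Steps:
C(W) = 2*W (C(W) = 1*(2*W) = 2*W)
74 + C(-5)*55 = 74 + (2*(-5))*55 = 74 - 10*55 = 74 - 550 = -476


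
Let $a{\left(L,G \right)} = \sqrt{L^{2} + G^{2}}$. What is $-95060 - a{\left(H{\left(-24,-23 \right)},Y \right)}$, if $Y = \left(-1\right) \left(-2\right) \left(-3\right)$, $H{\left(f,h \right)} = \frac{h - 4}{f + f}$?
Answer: $-95060 - \frac{3 \sqrt{1033}}{16} \approx -95066.0$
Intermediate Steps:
$H{\left(f,h \right)} = \frac{-4 + h}{2 f}$
$Y = -6$ ($Y = 2 \left(-3\right) = -6$)
$a{\left(L,G \right)} = \sqrt{G^{2} + L^{2}}$
$-95060 - a{\left(H{\left(-24,-23 \right)},Y \right)} = -95060 - \sqrt{\left(-6\right)^{2} + \left(\frac{-4 - 23}{2 \left(-24\right)}\right)^{2}} = -95060 - \sqrt{36 + \left(\frac{1}{2} \left(- \frac{1}{24}\right) \left(-27\right)\right)^{2}} = -95060 - \sqrt{36 + \left(\frac{9}{16}\right)^{2}} = -95060 - \sqrt{36 + \frac{81}{256}} = -95060 - \sqrt{\frac{9297}{256}} = -95060 - \frac{3 \sqrt{1033}}{16}$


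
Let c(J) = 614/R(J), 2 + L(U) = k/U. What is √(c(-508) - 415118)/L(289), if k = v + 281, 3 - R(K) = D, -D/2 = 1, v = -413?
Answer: -578*I*√648430/1775 ≈ -262.22*I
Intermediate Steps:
D = -2 (D = -2*1 = -2)
R(K) = 5 (R(K) = 3 - 1*(-2) = 3 + 2 = 5)
k = -132 (k = -413 + 281 = -132)
L(U) = -2 - 132/U
c(J) = 614/5
√(c(-508) - 415118)/L(289) = √(614/5 - 415118)/(-2 - 132/289) = √(-2074976/5)/(-2 - 132*1/289) = (4*I*√648430/5)/(-2 - 132/289) = (4*I*√648430/5)/(-710/289) = (4*I*√648430/5)*(-289/710) = -578*I*√648430/1775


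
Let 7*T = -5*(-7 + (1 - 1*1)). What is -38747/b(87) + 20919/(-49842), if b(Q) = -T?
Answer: 643707793/83070 ≈ 7749.0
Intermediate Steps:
T = 5 (T = (-5*(-7 + (1 - 1*1)))/7 = (-5*(-7 + (1 - 1)))/7 = (-5*(-7 + 0))/7 = (-5*(-7))/7 = (1/7)*35 = 5)
b(Q) = -5 (b(Q) = -1*5 = -5)
-38747/b(87) + 20919/(-49842) = -38747/(-5) + 20919/(-49842) = -38747*(-1/5) + 20919*(-1/49842) = 38747/5 - 6973/16614 = 643707793/83070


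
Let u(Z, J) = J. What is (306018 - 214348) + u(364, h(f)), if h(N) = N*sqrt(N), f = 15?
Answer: 91670 + 15*sqrt(15) ≈ 91728.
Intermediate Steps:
h(N) = N**(3/2)
(306018 - 214348) + u(364, h(f)) = (306018 - 214348) + 15**(3/2) = 91670 + 15*sqrt(15)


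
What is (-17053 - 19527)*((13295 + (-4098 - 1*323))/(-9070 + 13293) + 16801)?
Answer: -2595698400260/4223 ≈ -6.1466e+8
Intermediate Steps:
(-17053 - 19527)*((13295 + (-4098 - 1*323))/(-9070 + 13293) + 16801) = -36580*((13295 + (-4098 - 323))/4223 + 16801) = -36580*((13295 - 4421)*(1/4223) + 16801) = -36580*(8874*(1/4223) + 16801) = -36580*(8874/4223 + 16801) = -36580*70959497/4223 = -2595698400260/4223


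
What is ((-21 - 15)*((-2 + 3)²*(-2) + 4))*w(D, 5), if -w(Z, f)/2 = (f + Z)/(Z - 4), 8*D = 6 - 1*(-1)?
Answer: -6768/25 ≈ -270.72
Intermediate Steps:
D = 7/8 (D = (6 - 1*(-1))/8 = (6 + 1)/8 = (⅛)*7 = 7/8 ≈ 0.87500)
w(Z, f) = -2*(Z + f)/(-4 + Z) (w(Z, f) = -2*(f + Z)/(Z - 4) = -2*(Z + f)/(-4 + Z))
((-21 - 15)*((-2 + 3)²*(-2) + 4))*w(D, 5) = ((-21 - 15)*((-2 + 3)²*(-2) + 4))*(2*(-1*7/8 - 1*5)/(-4 + 7/8)) = (-36*(1²*(-2) + 4))*(2*(-7/8 - 5)/(-25/8)) = (-36*(1*(-2) + 4))*(2*(-8/25)*(-47/8)) = -36*(-2 + 4)*(94/25) = -36*2*(94/25) = -72*94/25 = -6768/25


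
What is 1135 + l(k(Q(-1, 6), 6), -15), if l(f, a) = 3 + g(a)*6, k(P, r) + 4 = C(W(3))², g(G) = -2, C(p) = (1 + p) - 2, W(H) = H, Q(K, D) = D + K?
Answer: 1126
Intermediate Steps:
C(p) = -1 + p
k(P, r) = 0 (k(P, r) = -4 + (-1 + 3)² = -4 + 2² = -4 + 4 = 0)
l(f, a) = -9 (l(f, a) = 3 - 2*6 = 3 - 12 = -9)
1135 + l(k(Q(-1, 6), 6), -15) = 1135 - 9 = 1126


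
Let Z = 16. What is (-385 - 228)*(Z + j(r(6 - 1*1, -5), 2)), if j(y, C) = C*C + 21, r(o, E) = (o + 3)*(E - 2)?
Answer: -25133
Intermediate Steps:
r(o, E) = (-2 + E)*(3 + o) (r(o, E) = (3 + o)*(-2 + E) = (-2 + E)*(3 + o))
j(y, C) = 21 + C² (j(y, C) = C² + 21 = 21 + C²)
(-385 - 228)*(Z + j(r(6 - 1*1, -5), 2)) = (-385 - 228)*(16 + (21 + 2²)) = -613*(16 + (21 + 4)) = -613*(16 + 25) = -613*41 = -25133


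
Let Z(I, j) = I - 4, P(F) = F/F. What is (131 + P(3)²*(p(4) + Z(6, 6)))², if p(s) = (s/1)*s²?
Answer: 38809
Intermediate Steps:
P(F) = 1
p(s) = s³ (p(s) = (s*1)*s² = s*s² = s³)
Z(I, j) = -4 + I
(131 + P(3)²*(p(4) + Z(6, 6)))² = (131 + 1²*(4³ + (-4 + 6)))² = (131 + 1*(64 + 2))² = (131 + 1*66)² = (131 + 66)² = 197² = 38809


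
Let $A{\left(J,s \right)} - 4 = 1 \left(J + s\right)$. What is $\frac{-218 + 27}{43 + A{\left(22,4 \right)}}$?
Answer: $- \frac{191}{73} \approx -2.6164$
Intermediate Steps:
$A{\left(J,s \right)} = 4 + J + s$ ($A{\left(J,s \right)} = 4 + 1 \left(J + s\right) = 4 + \left(J + s\right) = 4 + J + s$)
$\frac{-218 + 27}{43 + A{\left(22,4 \right)}} = \frac{-218 + 27}{43 + \left(4 + 22 + 4\right)} = - \frac{191}{43 + 30} = - \frac{191}{73}$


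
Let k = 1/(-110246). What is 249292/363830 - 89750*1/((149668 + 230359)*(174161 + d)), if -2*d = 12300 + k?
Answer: 1754779135894208314546/2561023228905041739165 ≈ 0.68519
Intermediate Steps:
k = -1/110246 ≈ -9.0706e-6
d = -1356025799/220492 (d = -(12300 - 1/110246)/2 = -½*1356025799/110246 = -1356025799/220492 ≈ -6150.0)
249292/363830 - 89750*1/((149668 + 230359)*(174161 + d)) = 249292/363830 - 89750*1/((149668 + 230359)*(174161 - 1356025799/220492)) = 249292*(1/363830) - 89750/((37045081413/220492)*380027) = 124646/181915 - 89750/14078131154138151/220492 = 124646/181915 - 89750*220492/14078131154138151 = 124646/181915 - 19789157000/14078131154138151 = 1754779135894208314546/2561023228905041739165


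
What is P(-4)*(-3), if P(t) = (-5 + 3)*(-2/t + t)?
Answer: -21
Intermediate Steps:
P(t) = -2*t + 4/t (P(t) = -2*(t - 2/t) = -2*t + 4/t)
P(-4)*(-3) = (-2*(-4) + 4/(-4))*(-3) = (8 + 4*(-1/4))*(-3) = (8 - 1)*(-3) = 7*(-3) = -21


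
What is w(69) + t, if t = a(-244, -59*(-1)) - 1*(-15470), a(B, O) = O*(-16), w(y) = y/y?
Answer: 14527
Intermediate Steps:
w(y) = 1
a(B, O) = -16*O
t = 14526 (t = -(-944)*(-1) - 1*(-15470) = -16*59 + 15470 = -944 + 15470 = 14526)
w(69) + t = 1 + 14526 = 14527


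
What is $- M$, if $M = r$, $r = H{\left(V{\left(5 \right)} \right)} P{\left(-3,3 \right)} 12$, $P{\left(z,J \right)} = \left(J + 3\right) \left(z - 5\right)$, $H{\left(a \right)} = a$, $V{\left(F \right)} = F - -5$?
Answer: $5760$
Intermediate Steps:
$V{\left(F \right)} = 5 + F$ ($V{\left(F \right)} = F + 5 = 5 + F$)
$P{\left(z,J \right)} = \left(-5 + z\right) \left(3 + J\right)$ ($P{\left(z,J \right)} = \left(3 + J\right) \left(-5 + z\right) = \left(-5 + z\right) \left(3 + J\right)$)
$r = -5760$ ($r = \left(5 + 5\right) \left(-15 - 15 + 3 \left(-3\right) + 3 \left(-3\right)\right) 12 = 10 \left(-15 - 15 - 9 - 9\right) 12 = 10 \left(-48\right) 12 = \left(-480\right) 12 = -5760$)
$M = -5760$
$- M = \left(-1\right) \left(-5760\right) = 5760$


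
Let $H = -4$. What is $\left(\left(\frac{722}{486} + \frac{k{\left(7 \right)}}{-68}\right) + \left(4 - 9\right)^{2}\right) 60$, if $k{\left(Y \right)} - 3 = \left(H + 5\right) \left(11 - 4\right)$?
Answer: $\frac{2176090}{1377} \approx 1580.3$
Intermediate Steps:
$k{\left(Y \right)} = 10$ ($k{\left(Y \right)} = 3 + \left(-4 + 5\right) \left(11 - 4\right) = 3 + 1 \cdot 7 = 3 + 7 = 10$)
$\left(\left(\frac{722}{486} + \frac{k{\left(7 \right)}}{-68}\right) + \left(4 - 9\right)^{2}\right) 60 = \left(\left(\frac{722}{486} + \frac{10}{-68}\right) + \left(4 - 9\right)^{2}\right) 60 = \left(\left(722 \cdot \frac{1}{486} + 10 \left(- \frac{1}{68}\right)\right) + \left(-5\right)^{2}\right) 60 = \left(\left(\frac{361}{243} - \frac{5}{34}\right) + 25\right) 60 = \left(\frac{11059}{8262} + 25\right) 60 = \frac{217609}{8262} \cdot 60 = \frac{2176090}{1377}$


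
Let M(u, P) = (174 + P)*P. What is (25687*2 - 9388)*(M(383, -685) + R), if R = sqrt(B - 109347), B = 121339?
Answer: 14696569510 + 83972*sqrt(2998) ≈ 1.4701e+10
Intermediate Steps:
R = 2*sqrt(2998) (R = sqrt(121339 - 109347) = sqrt(11992) = 2*sqrt(2998) ≈ 109.51)
M(u, P) = P*(174 + P)
(25687*2 - 9388)*(M(383, -685) + R) = (25687*2 - 9388)*(-685*(174 - 685) + 2*sqrt(2998)) = (51374 - 9388)*(-685*(-511) + 2*sqrt(2998)) = 41986*(350035 + 2*sqrt(2998)) = 14696569510 + 83972*sqrt(2998)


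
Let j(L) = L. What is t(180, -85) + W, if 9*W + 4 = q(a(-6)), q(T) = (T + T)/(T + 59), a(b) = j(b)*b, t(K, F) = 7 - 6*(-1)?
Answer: 10807/855 ≈ 12.640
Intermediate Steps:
t(K, F) = 13 (t(K, F) = 7 + 6 = 13)
a(b) = b² (a(b) = b*b = b²)
q(T) = 2*T/(59 + T) (q(T) = (2*T)/(59 + T) = 2*T/(59 + T))
W = -308/855 (W = -4/9 + (2*(-6)²/(59 + (-6)²))/9 = -4/9 + (2*36/(59 + 36))/9 = -4/9 + (2*36/95)/9 = -4/9 + (2*36*(1/95))/9 = -4/9 + (⅑)*(72/95) = -4/9 + 8/95 = -308/855 ≈ -0.36023)
t(180, -85) + W = 13 - 308/855 = 10807/855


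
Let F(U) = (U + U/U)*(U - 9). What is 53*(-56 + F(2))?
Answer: -4081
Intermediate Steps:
F(U) = (1 + U)*(-9 + U) (F(U) = (U + 1)*(-9 + U) = (1 + U)*(-9 + U))
53*(-56 + F(2)) = 53*(-56 + (-9 + 2**2 - 8*2)) = 53*(-56 + (-9 + 4 - 16)) = 53*(-56 - 21) = 53*(-77) = -4081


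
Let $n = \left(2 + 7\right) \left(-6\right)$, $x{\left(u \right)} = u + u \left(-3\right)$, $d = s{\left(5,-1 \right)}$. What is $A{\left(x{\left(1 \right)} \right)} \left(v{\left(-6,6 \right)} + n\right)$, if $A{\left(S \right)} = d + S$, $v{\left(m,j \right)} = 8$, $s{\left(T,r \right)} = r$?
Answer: $138$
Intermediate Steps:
$d = -1$
$x{\left(u \right)} = - 2 u$ ($x{\left(u \right)} = u - 3 u = - 2 u$)
$A{\left(S \right)} = -1 + S$
$n = -54$ ($n = 9 \left(-6\right) = -54$)
$A{\left(x{\left(1 \right)} \right)} \left(v{\left(-6,6 \right)} + n\right) = \left(-1 - 2\right) \left(8 - 54\right) = \left(-1 - 2\right) \left(-46\right) = \left(-3\right) \left(-46\right) = 138$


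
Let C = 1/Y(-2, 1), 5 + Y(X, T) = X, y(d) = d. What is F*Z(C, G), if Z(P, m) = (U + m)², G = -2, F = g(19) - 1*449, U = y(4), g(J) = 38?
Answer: -1644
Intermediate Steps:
Y(X, T) = -5 + X
U = 4
F = -411 (F = 38 - 1*449 = 38 - 449 = -411)
C = -⅐ (C = 1/(-5 - 2) = 1/(-7) = -⅐ ≈ -0.14286)
Z(P, m) = (4 + m)²
F*Z(C, G) = -411*(4 - 2)² = -411*2² = -411*4 = -1644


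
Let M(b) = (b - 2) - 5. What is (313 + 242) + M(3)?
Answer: 551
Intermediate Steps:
M(b) = -7 + b (M(b) = (-2 + b) - 5 = -7 + b)
(313 + 242) + M(3) = (313 + 242) + (-7 + 3) = 555 - 4 = 551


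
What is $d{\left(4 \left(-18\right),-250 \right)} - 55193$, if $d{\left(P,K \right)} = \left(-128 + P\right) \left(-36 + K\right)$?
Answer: $2007$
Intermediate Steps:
$d{\left(4 \left(-18\right),-250 \right)} - 55193 = \left(4608 - -32000 - 36 \cdot 4 \left(-18\right) - 250 \cdot 4 \left(-18\right)\right) - 55193 = \left(4608 + 32000 - -2592 - -18000\right) - 55193 = \left(4608 + 32000 + 2592 + 18000\right) - 55193 = 57200 - 55193 = 2007$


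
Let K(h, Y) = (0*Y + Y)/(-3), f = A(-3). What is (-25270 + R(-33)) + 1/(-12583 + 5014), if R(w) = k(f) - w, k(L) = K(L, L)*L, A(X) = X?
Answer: -191041561/7569 ≈ -25240.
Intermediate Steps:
f = -3
K(h, Y) = -Y/3 (K(h, Y) = (0 + Y)*(-⅓) = Y*(-⅓) = -Y/3)
k(L) = -L²/3 (k(L) = (-L/3)*L = -L²/3)
R(w) = -3 - w (R(w) = -⅓*(-3)² - w = -⅓*9 - w = -3 - w)
(-25270 + R(-33)) + 1/(-12583 + 5014) = (-25270 + (-3 - 1*(-33))) + 1/(-12583 + 5014) = (-25270 + (-3 + 33)) + 1/(-7569) = (-25270 + 30) - 1/7569 = -25240 - 1/7569 = -191041561/7569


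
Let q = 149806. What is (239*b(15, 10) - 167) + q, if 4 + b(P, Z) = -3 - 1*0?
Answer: 147966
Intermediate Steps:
b(P, Z) = -7 (b(P, Z) = -4 + (-3 - 1*0) = -4 + (-3 + 0) = -4 - 3 = -7)
(239*b(15, 10) - 167) + q = (239*(-7) - 167) + 149806 = (-1673 - 167) + 149806 = -1840 + 149806 = 147966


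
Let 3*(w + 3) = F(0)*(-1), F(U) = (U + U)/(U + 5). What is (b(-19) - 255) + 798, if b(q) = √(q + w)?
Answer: 543 + I*√22 ≈ 543.0 + 4.6904*I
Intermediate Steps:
F(U) = 2*U/(5 + U) (F(U) = (2*U)/(5 + U) = 2*U/(5 + U))
w = -3 (w = -3 + ((2*0/(5 + 0))*(-1))/3 = -3 + ((2*0/5)*(-1))/3 = -3 + ((2*0*(⅕))*(-1))/3 = -3 + (0*(-1))/3 = -3 + (⅓)*0 = -3 + 0 = -3)
b(q) = √(-3 + q) (b(q) = √(q - 3) = √(-3 + q))
(b(-19) - 255) + 798 = (√(-3 - 19) - 255) + 798 = (√(-22) - 255) + 798 = (I*√22 - 255) + 798 = (-255 + I*√22) + 798 = 543 + I*√22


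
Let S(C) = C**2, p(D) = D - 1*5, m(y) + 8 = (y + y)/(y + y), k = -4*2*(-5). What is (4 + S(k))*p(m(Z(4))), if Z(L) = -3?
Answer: -19248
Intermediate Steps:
k = 40 (k = -8*(-5) = 40)
m(y) = -7 (m(y) = -8 + (y + y)/(y + y) = -8 + (2*y)/((2*y)) = -8 + (2*y)*(1/(2*y)) = -8 + 1 = -7)
p(D) = -5 + D (p(D) = D - 5 = -5 + D)
(4 + S(k))*p(m(Z(4))) = (4 + 40**2)*(-5 - 7) = (4 + 1600)*(-12) = 1604*(-12) = -19248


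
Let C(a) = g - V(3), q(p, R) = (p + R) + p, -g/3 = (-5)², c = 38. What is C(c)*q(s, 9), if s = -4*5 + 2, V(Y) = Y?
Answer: 2106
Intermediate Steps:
s = -18 (s = -20 + 2 = -18)
g = -75 (g = -3*(-5)² = -3*25 = -75)
q(p, R) = R + 2*p (q(p, R) = (R + p) + p = R + 2*p)
C(a) = -78 (C(a) = -75 - 1*3 = -75 - 3 = -78)
C(c)*q(s, 9) = -78*(9 + 2*(-18)) = -78*(9 - 36) = -78*(-27) = 2106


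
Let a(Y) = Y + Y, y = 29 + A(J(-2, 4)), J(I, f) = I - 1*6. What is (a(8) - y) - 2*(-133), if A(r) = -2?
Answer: 255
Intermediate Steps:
J(I, f) = -6 + I (J(I, f) = I - 6 = -6 + I)
y = 27 (y = 29 - 2 = 27)
a(Y) = 2*Y
(a(8) - y) - 2*(-133) = (2*8 - 1*27) - 2*(-133) = (16 - 27) + 266 = -11 + 266 = 255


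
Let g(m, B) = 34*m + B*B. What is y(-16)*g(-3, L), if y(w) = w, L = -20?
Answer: -4768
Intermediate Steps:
g(m, B) = B² + 34*m (g(m, B) = 34*m + B² = B² + 34*m)
y(-16)*g(-3, L) = -16*((-20)² + 34*(-3)) = -16*(400 - 102) = -16*298 = -4768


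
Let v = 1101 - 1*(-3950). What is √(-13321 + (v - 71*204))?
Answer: I*√22754 ≈ 150.84*I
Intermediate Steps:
v = 5051 (v = 1101 + 3950 = 5051)
√(-13321 + (v - 71*204)) = √(-13321 + (5051 - 71*204)) = √(-13321 + (5051 - 14484)) = √(-13321 - 9433) = √(-22754) = I*√22754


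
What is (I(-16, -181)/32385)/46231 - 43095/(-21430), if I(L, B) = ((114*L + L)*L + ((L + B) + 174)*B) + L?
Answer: 12904432622647/6416960347410 ≈ 2.0110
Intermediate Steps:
I(L, B) = L + 115*L² + B*(174 + B + L) (I(L, B) = ((115*L)*L + ((B + L) + 174)*B) + L = (115*L² + (174 + B + L)*B) + L = (115*L² + B*(174 + B + L)) + L = L + 115*L² + B*(174 + B + L))
(I(-16, -181)/32385)/46231 - 43095/(-21430) = ((-16 + (-181)² + 115*(-16)² + 174*(-181) - 181*(-16))/32385)/46231 - 43095/(-21430) = ((-16 + 32761 + 115*256 - 31494 + 2896)*(1/32385))*(1/46231) - 43095*(-1/21430) = ((-16 + 32761 + 29440 - 31494 + 2896)*(1/32385))*(1/46231) + 8619/4286 = (33587*(1/32385))*(1/46231) + 8619/4286 = (33587/32385)*(1/46231) + 8619/4286 = 33587/1497190935 + 8619/4286 = 12904432622647/6416960347410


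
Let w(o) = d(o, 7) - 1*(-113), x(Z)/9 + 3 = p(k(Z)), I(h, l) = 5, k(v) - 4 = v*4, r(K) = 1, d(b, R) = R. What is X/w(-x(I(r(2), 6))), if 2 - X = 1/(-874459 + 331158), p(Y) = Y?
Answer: 362201/21732040 ≈ 0.016667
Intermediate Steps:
k(v) = 4 + 4*v (k(v) = 4 + v*4 = 4 + 4*v)
x(Z) = 9 + 36*Z (x(Z) = -27 + 9*(4 + 4*Z) = -27 + (36 + 36*Z) = 9 + 36*Z)
w(o) = 120 (w(o) = 7 - 1*(-113) = 7 + 113 = 120)
X = 1086603/543301 (X = 2 - 1/(-874459 + 331158) = 2 - 1/(-543301) = 2 - 1*(-1/543301) = 2 + 1/543301 = 1086603/543301 ≈ 2.0000)
X/w(-x(I(r(2), 6))) = (1086603/543301)/120 = (1086603/543301)*(1/120) = 362201/21732040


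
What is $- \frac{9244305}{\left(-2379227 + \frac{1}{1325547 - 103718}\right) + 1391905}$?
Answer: $\frac{1254995548205}{134037627993} \approx 9.363$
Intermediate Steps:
$- \frac{9244305}{\left(-2379227 + \frac{1}{1325547 - 103718}\right) + 1391905} = - \frac{9244305}{\left(-2379227 + \frac{1}{1221829}\right) + 1391905} = - \frac{9244305}{- \frac{2907008546182}{1221829} + 1391905} = - \frac{9244305}{- \frac{1206338651937}{1221829}} = \left(-9244305\right) \left(- \frac{1221829}{1206338651937}\right) = \frac{1254995548205}{134037627993}$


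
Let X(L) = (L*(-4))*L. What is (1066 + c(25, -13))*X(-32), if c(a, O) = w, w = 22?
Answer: -4456448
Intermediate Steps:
c(a, O) = 22
X(L) = -4*L² (X(L) = (-4*L)*L = -4*L²)
(1066 + c(25, -13))*X(-32) = (1066 + 22)*(-4*(-32)²) = 1088*(-4*1024) = 1088*(-4096) = -4456448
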